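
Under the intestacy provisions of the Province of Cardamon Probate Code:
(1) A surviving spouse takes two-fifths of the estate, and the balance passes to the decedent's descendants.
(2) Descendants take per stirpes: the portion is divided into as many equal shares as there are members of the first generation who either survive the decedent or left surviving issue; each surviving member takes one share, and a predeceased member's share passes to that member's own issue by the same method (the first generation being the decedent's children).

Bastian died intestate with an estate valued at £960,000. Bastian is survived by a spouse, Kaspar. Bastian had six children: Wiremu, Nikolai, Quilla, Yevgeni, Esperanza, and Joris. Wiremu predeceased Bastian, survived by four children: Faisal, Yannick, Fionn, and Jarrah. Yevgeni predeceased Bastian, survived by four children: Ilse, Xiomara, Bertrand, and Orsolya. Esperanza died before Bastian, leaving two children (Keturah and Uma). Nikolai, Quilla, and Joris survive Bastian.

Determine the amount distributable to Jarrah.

Jarrah receives £24,000.

Kaspar takes two-fifths of £960,000 = £384,000. The remaining £576,000 passes to the descendants.
The descendants' portion (£576,000) is divided into 6 shares of £96,000: Nikolai, Quilla, and Joris each take £96,000; Wiremu's £96,000 share passes to Wiremu's issue; Yevgeni's £96,000 share passes to Yevgeni's issue; Esperanza's £96,000 share passes to Esperanza's issue.
Wiremu's share (£96,000) is divided into 4 shares of £24,000: Faisal, Yannick, Fionn, and Jarrah each take £24,000.
Yevgeni's share (£96,000) is divided into 4 shares of £24,000: Ilse, Xiomara, Bertrand, and Orsolya each take £24,000.
Esperanza's share (£96,000) is divided into 2 shares of £48,000: Keturah and Uma each take £48,000.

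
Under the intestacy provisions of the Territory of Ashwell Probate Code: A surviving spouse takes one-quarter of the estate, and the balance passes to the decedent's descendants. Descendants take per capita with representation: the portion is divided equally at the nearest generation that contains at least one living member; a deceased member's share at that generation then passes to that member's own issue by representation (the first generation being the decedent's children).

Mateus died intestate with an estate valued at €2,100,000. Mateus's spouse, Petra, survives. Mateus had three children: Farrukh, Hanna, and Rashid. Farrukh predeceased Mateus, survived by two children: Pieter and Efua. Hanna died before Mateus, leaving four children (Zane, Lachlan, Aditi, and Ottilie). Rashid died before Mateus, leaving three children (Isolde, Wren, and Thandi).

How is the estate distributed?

Petra: €525,000; Pieter: €175,000; Efua: €175,000; Zane: €175,000; Lachlan: €175,000; Aditi: €175,000; Ottilie: €175,000; Isolde: €175,000; Wren: €175,000; Thandi: €175,000

Petra takes one-quarter of €2,100,000 = €525,000. The remaining €1,575,000 passes to the descendants.
No child survives, so the initial division is made at the grandchildren's generation.
The descendants' portion (€1,575,000) is divided into 9 shares of €175,000: Pieter, Efua, Zane, Lachlan, Aditi, Ottilie, Isolde, Wren, and Thandi each take €175,000.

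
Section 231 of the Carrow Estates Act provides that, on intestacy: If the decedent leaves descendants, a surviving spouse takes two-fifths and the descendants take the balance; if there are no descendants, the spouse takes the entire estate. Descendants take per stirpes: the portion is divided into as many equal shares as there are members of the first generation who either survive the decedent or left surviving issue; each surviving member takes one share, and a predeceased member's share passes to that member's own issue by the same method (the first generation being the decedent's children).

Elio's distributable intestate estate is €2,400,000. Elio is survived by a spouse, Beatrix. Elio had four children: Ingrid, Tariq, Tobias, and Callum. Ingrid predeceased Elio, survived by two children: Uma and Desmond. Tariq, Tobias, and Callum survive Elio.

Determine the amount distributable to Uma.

Beatrix takes two-fifths of €2,400,000 = €960,000. The remaining €1,440,000 passes to the descendants.
The descendants' portion (€1,440,000) is divided into 4 shares of €360,000: Tariq, Tobias, and Callum each take €360,000; Ingrid's €360,000 share passes to Ingrid's issue.
Ingrid's share (€360,000) is divided into 2 shares of €180,000: Uma and Desmond each take €180,000.

Uma receives €180,000.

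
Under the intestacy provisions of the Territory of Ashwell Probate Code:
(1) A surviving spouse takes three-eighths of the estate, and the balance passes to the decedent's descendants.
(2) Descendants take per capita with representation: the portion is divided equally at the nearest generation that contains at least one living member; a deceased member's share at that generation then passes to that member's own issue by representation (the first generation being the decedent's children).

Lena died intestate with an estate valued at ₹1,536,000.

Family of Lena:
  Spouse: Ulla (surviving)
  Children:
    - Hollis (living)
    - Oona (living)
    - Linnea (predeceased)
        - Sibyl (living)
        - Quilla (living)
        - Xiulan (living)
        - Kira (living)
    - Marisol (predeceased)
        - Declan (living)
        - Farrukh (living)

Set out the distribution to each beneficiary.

Ulla: ₹576,000; Hollis: ₹240,000; Oona: ₹240,000; Sibyl: ₹60,000; Quilla: ₹60,000; Xiulan: ₹60,000; Kira: ₹60,000; Declan: ₹120,000; Farrukh: ₹120,000

Ulla takes three-eighths of ₹1,536,000 = ₹576,000. The remaining ₹960,000 passes to the descendants.
The descendants' portion (₹960,000) is divided into 4 shares of ₹240,000: Hollis and Oona each take ₹240,000; Linnea's ₹240,000 share passes to Linnea's issue; Marisol's ₹240,000 share passes to Marisol's issue.
Linnea's share (₹240,000) is divided into 4 shares of ₹60,000: Sibyl, Quilla, Xiulan, and Kira each take ₹60,000.
Marisol's share (₹240,000) is divided into 2 shares of ₹120,000: Declan and Farrukh each take ₹120,000.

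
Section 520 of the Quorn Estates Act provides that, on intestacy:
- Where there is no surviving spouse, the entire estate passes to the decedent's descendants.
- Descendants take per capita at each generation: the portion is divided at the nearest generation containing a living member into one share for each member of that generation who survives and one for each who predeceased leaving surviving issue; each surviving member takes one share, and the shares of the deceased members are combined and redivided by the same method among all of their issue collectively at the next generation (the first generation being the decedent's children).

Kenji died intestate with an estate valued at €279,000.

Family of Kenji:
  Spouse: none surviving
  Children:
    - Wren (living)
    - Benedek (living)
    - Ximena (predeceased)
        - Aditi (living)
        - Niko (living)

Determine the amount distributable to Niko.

Niko receives €46,500.

The entire €279,000 passes to the descendants.
That amount (€279,000) is divided at the children's generation into 3 shares of €93,000. Wren and Benedek each take €93,000. The remaining share for the deceased Ximena (€93,000) is carried to the next generation.
That pool (€93,000) is divided at the grandchildren's generation equally among Aditi and Niko: €46,500 each.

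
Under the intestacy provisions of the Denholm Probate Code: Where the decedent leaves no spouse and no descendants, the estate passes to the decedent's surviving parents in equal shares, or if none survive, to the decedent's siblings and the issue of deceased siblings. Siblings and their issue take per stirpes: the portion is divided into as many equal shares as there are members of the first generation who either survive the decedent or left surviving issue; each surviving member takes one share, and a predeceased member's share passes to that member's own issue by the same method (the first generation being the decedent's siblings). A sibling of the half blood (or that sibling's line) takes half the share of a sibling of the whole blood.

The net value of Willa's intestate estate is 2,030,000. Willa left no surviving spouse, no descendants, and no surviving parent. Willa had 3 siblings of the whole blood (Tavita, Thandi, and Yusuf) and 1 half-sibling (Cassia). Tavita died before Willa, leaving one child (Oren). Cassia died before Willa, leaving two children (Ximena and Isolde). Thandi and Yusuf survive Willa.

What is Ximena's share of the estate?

The entire 2,030,000 passes to the siblings and their issue.
Counting each half-blood sibling's line as half a unit, there are 7/2 units in 2,030,000, so one unit is 580,000. Whole-blood lines (Tavita, Thandi, and Yusuf) take 580,000 each; half-blood lines (Cassia) take 290,000 each.
Tavita's share (580,000) passes entirely to Oren.
Cassia's share (290,000) is divided into 2 shares of 145,000: Ximena and Isolde each take 145,000.

Ximena receives 145,000.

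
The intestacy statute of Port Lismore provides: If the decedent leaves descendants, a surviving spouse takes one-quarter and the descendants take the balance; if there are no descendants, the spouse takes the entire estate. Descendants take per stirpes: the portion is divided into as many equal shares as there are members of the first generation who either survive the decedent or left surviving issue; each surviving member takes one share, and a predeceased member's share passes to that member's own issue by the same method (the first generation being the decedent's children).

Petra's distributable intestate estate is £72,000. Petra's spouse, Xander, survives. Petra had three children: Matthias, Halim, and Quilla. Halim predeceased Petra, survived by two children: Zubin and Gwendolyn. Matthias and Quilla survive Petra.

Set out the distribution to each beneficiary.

Xander: £18,000; Matthias: £18,000; Zubin: £9,000; Gwendolyn: £9,000; Quilla: £18,000

Xander takes one-quarter of £72,000 = £18,000. The remaining £54,000 passes to the descendants.
The descendants' portion (£54,000) is divided into 3 shares of £18,000: Matthias and Quilla each take £18,000; Halim's £18,000 share passes to Halim's issue.
Halim's share (£18,000) is divided into 2 shares of £9,000: Zubin and Gwendolyn each take £9,000.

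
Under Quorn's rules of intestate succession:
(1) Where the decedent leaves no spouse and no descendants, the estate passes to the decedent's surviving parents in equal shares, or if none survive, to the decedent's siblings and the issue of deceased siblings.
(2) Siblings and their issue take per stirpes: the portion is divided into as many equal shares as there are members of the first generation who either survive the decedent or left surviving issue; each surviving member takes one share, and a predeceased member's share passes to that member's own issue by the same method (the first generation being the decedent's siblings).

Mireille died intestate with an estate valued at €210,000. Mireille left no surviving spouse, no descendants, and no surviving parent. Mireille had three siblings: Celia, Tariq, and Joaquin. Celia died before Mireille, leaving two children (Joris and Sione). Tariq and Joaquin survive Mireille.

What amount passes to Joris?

The entire €210,000 passes to the siblings and their issue.
That amount (€210,000) is divided into 3 shares of €70,000: Tariq and Joaquin each take €70,000; Celia's €70,000 share passes to Celia's issue.
Celia's share (€70,000) is divided into 2 shares of €35,000: Joris and Sione each take €35,000.

Joris receives €35,000.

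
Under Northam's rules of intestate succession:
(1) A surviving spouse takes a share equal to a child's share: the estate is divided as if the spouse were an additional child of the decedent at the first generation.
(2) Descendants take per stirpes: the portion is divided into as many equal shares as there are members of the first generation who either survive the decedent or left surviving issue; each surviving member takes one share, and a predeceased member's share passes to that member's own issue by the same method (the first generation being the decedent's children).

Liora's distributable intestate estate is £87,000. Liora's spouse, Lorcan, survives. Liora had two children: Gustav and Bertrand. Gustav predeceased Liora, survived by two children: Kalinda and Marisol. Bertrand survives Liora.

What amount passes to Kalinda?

Kalinda receives £14,500.

The spouse counts as an additional share at the children's level, so there are 3 primary shares of £29,000. Lorcan takes one such share (£29,000).
The children's combined portion (£58,000) is divided into 2 shares of £29,000: Bertrand takes £29,000; Gustav's £29,000 share passes to Gustav's issue.
Gustav's share (£29,000) is divided into 2 shares of £14,500: Kalinda and Marisol each take £14,500.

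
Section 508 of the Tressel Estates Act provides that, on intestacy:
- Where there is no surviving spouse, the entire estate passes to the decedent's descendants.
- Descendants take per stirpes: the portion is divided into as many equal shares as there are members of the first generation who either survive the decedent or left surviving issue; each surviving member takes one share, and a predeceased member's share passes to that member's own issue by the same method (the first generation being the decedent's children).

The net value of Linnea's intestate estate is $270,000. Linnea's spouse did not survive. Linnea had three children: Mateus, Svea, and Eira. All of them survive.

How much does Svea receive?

The entire $270,000 passes to the descendants.
That amount ($270,000) is divided into 3 shares of $90,000: Mateus, Svea, and Eira each take $90,000.

Svea receives $90,000.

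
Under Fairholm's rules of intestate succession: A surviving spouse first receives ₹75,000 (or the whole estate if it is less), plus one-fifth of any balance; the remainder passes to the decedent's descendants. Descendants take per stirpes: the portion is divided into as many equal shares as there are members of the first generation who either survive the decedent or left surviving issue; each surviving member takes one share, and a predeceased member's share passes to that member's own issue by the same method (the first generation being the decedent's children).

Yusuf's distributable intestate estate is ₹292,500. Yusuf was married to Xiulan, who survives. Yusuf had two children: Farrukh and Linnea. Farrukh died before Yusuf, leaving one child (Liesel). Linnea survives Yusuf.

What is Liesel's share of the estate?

Liesel receives ₹87,000.

Xiulan first takes ₹75,000, leaving a balance of ₹217,500. Xiulan then takes one-fifth of the balance (₹43,500), for a total of ₹118,500. The remaining ₹174,000 passes to the descendants.
The descendants' portion (₹174,000) is divided into 2 shares of ₹87,000: Linnea takes ₹87,000; Farrukh's ₹87,000 share passes to Farrukh's issue.
Farrukh's share (₹87,000) passes entirely to Liesel.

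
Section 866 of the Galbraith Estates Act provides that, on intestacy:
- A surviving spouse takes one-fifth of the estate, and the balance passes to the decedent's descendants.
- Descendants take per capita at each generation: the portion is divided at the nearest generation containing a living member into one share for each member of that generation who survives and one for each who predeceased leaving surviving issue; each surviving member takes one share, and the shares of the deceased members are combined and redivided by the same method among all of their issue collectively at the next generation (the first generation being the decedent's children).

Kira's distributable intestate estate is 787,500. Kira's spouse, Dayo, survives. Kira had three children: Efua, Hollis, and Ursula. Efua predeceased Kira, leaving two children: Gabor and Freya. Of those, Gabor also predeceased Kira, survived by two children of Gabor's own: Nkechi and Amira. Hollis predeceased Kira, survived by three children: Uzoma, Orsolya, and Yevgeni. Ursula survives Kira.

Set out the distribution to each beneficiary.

Dayo: 157,500; Nkechi: 42,000; Amira: 42,000; Freya: 84,000; Uzoma: 84,000; Orsolya: 84,000; Yevgeni: 84,000; Ursula: 210,000

Dayo takes one-fifth of 787,500 = 157,500. The remaining 630,000 passes to the descendants.
The descendants' portion (630,000) is divided at the children's generation into 3 shares of 210,000. Ursula takes 210,000. The 2 shares of the deceased (Efua and Hollis) are combined into a pool of 420,000.
That pool (420,000) is divided at the grandchildren's generation into 5 shares of 84,000. Freya, Uzoma, Orsolya, and Yevgeni each take 84,000. The remaining share for the deceased Gabor (84,000) is carried to the next generation.
That pool (84,000) is divided at the great-grandchildren's generation equally among Nkechi and Amira: 42,000 each.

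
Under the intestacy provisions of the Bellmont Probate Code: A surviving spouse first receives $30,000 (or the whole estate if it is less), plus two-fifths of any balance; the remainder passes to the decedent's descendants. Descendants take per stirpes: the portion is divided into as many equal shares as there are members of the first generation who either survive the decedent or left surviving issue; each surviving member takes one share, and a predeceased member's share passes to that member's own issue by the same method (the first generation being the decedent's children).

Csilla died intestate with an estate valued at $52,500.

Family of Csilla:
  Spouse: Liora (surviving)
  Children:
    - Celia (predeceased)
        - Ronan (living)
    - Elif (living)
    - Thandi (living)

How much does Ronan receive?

Ronan receives $4,500.

Liora first takes $30,000, leaving a balance of $22,500. Liora then takes two-fifths of the balance ($9,000), for a total of $39,000. The remaining $13,500 passes to the descendants.
The descendants' portion ($13,500) is divided into 3 shares of $4,500: Elif and Thandi each take $4,500; Celia's $4,500 share passes to Celia's issue.
Celia's share ($4,500) passes entirely to Ronan.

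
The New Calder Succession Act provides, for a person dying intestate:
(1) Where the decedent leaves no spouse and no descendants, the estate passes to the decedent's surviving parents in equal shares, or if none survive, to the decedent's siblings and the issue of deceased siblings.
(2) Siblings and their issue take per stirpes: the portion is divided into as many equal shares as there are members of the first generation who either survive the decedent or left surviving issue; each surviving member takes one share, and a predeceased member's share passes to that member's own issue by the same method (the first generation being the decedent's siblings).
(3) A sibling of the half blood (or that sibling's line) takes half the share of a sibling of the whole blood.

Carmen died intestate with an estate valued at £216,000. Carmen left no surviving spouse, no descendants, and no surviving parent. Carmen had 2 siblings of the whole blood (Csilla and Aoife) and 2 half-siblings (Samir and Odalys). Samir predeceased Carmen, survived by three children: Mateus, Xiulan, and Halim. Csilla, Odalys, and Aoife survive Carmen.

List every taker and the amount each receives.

Csilla: £72,000; Mateus: £12,000; Xiulan: £12,000; Halim: £12,000; Odalys: £36,000; Aoife: £72,000

The entire £216,000 passes to the siblings and their issue.
Counting each half-blood sibling's line as half a unit, there are 3 units in £216,000, so one unit is £72,000. Whole-blood lines (Csilla and Aoife) take £72,000 each; half-blood lines (Samir and Odalys) take £36,000 each.
Samir's share (£36,000) is divided into 3 shares of £12,000: Mateus, Xiulan, and Halim each take £12,000.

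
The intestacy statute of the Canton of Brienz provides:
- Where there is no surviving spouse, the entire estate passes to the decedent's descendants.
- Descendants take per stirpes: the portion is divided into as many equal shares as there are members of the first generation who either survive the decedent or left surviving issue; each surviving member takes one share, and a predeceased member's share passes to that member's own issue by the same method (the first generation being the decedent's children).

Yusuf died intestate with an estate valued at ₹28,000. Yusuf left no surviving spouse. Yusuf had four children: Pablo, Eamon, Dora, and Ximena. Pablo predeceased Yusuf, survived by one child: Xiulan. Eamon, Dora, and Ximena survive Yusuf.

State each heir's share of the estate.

The entire ₹28,000 passes to the descendants.
That amount (₹28,000) is divided into 4 shares of ₹7,000: Eamon, Dora, and Ximena each take ₹7,000; Pablo's ₹7,000 share passes to Pablo's issue.
Pablo's share (₹7,000) passes entirely to Xiulan.

Xiulan: ₹7,000; Eamon: ₹7,000; Dora: ₹7,000; Ximena: ₹7,000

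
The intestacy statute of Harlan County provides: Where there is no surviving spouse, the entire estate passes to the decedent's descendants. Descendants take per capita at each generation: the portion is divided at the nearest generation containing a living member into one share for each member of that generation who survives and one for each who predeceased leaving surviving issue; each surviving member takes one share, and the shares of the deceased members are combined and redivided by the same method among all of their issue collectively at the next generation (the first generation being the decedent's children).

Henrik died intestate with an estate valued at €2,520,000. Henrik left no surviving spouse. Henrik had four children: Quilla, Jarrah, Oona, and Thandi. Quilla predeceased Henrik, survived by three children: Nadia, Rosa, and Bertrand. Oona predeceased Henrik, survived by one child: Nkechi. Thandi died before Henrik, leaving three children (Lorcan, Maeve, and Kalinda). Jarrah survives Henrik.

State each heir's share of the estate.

Nadia: €270,000; Rosa: €270,000; Bertrand: €270,000; Jarrah: €630,000; Nkechi: €270,000; Lorcan: €270,000; Maeve: €270,000; Kalinda: €270,000

The entire €2,520,000 passes to the descendants.
That amount (€2,520,000) is divided at the children's generation into 4 shares of €630,000. Jarrah takes €630,000. The 3 shares of the deceased (Quilla, Oona, and Thandi) are combined into a pool of €1,890,000.
That pool (€1,890,000) is divided at the grandchildren's generation equally among Nadia, Rosa, Bertrand, Nkechi, Lorcan, Maeve, and Kalinda: €270,000 each.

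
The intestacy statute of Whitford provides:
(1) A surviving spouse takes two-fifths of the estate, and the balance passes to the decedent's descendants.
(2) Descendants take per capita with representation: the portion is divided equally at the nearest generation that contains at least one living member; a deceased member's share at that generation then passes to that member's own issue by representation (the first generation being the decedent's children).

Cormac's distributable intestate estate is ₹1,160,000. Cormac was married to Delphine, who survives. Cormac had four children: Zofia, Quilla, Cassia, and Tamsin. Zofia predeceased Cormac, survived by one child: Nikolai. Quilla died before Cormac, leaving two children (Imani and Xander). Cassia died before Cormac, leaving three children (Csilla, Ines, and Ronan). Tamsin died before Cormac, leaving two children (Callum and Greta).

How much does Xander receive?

Delphine takes two-fifths of ₹1,160,000 = ₹464,000. The remaining ₹696,000 passes to the descendants.
No child survives, so the initial division is made at the grandchildren's generation.
The descendants' portion (₹696,000) is divided into 8 shares of ₹87,000: Nikolai, Imani, Xander, Csilla, Ines, Ronan, Callum, and Greta each take ₹87,000.

Xander receives ₹87,000.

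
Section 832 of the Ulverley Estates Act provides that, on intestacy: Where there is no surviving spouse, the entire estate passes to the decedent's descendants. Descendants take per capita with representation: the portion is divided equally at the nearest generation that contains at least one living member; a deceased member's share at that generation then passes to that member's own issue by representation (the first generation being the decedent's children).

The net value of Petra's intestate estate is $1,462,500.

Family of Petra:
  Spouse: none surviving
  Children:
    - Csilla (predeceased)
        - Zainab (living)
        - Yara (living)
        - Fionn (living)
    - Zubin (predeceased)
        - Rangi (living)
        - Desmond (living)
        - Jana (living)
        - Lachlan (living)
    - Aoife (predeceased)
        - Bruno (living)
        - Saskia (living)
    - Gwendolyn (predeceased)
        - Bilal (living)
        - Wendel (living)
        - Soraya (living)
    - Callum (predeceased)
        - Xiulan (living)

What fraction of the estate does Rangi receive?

The entire $1,462,500 passes to the descendants.
No child survives, so the initial division is made at the grandchildren's generation.
That amount ($1,462,500) is divided into 13 shares of $112,500: Zainab, Yara, Fionn, Rangi, Desmond, Jana, Lachlan, Bruno, Saskia, Bilal, Wendel, Soraya, and Xiulan each take $112,500.

Rangi receives 1/13 of the estate.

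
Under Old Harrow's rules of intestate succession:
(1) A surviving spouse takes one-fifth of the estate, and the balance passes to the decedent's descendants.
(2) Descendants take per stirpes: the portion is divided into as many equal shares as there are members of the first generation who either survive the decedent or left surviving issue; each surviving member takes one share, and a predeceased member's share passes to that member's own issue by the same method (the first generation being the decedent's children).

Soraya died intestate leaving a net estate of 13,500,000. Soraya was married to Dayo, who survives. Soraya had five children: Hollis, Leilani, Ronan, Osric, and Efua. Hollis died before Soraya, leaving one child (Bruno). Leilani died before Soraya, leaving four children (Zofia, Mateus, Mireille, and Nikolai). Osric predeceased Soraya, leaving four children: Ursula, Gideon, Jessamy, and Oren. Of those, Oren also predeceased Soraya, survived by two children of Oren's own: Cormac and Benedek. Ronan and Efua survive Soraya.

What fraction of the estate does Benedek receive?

Benedek receives 1/50 of the estate.

Dayo takes one-fifth of 13,500,000 = 2,700,000. The remaining 10,800,000 passes to the descendants.
The descendants' portion (10,800,000) is divided into 5 shares of 2,160,000: Ronan and Efua each take 2,160,000; Hollis's 2,160,000 share passes to Hollis's issue; Leilani's 2,160,000 share passes to Leilani's issue; Osric's 2,160,000 share passes to Osric's issue.
Hollis's share (2,160,000) passes entirely to Bruno.
Leilani's share (2,160,000) is divided into 4 shares of 540,000: Zofia, Mateus, Mireille, and Nikolai each take 540,000.
Osric's share (2,160,000) is divided into 4 shares of 540,000: Ursula, Gideon, and Jessamy each take 540,000; Oren's 540,000 share passes to Oren's issue.
Oren's share (540,000) is divided into 2 shares of 270,000: Cormac and Benedek each take 270,000.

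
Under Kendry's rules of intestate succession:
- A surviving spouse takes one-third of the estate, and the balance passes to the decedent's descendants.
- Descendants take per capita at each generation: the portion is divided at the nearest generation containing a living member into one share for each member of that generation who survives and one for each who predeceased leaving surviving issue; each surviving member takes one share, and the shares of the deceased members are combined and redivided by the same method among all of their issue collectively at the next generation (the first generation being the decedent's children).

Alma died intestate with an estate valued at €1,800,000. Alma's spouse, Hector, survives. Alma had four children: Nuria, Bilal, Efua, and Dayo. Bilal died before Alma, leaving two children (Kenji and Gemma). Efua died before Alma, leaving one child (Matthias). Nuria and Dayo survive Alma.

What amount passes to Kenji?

Hector takes one-third of €1,800,000 = €600,000. The remaining €1,200,000 passes to the descendants.
The descendants' portion (€1,200,000) is divided at the children's generation into 4 shares of €300,000. Nuria and Dayo each take €300,000. The 2 shares of the deceased (Bilal and Efua) are combined into a pool of €600,000.
That pool (€600,000) is divided at the grandchildren's generation equally among Kenji, Gemma, and Matthias: €200,000 each.

Kenji receives €200,000.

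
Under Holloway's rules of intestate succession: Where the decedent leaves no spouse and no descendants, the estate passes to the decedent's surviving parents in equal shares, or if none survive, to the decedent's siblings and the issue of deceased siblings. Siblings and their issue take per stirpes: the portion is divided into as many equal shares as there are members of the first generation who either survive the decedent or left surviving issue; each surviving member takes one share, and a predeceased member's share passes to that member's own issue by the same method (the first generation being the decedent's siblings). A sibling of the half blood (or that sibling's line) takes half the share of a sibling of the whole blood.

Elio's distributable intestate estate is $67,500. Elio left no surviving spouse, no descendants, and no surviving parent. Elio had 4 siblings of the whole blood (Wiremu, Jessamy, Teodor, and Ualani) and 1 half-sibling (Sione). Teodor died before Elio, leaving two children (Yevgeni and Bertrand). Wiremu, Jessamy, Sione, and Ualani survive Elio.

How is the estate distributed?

The entire $67,500 passes to the siblings and their issue.
Counting each half-blood sibling's line as half a unit, there are 9/2 units in $67,500, so one unit is $15,000. Whole-blood lines (Wiremu, Jessamy, Teodor, and Ualani) take $15,000 each; half-blood lines (Sione) take $7,500 each.
Teodor's share ($15,000) is divided into 2 shares of $7,500: Yevgeni and Bertrand each take $7,500.

Wiremu: $15,000; Jessamy: $15,000; Sione: $7,500; Yevgeni: $7,500; Bertrand: $7,500; Ualani: $15,000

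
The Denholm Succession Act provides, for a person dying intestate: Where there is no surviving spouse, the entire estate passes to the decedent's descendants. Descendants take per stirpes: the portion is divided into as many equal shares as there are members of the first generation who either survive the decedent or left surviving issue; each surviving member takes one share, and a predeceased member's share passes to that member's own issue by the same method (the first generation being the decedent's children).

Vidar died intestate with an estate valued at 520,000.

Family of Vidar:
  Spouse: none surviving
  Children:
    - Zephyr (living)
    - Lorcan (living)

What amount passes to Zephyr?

The entire 520,000 passes to the descendants.
That amount (520,000) is divided into 2 shares of 260,000: Zephyr and Lorcan each take 260,000.

Zephyr receives 260,000.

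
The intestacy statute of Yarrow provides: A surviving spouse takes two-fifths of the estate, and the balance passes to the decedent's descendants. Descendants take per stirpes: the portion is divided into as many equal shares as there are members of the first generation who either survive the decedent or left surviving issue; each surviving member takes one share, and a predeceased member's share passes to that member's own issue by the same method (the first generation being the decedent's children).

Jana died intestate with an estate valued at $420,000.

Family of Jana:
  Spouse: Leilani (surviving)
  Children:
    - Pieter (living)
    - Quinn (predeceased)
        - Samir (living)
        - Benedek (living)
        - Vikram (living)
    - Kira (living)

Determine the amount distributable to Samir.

Leilani takes two-fifths of $420,000 = $168,000. The remaining $252,000 passes to the descendants.
The descendants' portion ($252,000) is divided into 3 shares of $84,000: Pieter and Kira each take $84,000; Quinn's $84,000 share passes to Quinn's issue.
Quinn's share ($84,000) is divided into 3 shares of $28,000: Samir, Benedek, and Vikram each take $28,000.

Samir receives $28,000.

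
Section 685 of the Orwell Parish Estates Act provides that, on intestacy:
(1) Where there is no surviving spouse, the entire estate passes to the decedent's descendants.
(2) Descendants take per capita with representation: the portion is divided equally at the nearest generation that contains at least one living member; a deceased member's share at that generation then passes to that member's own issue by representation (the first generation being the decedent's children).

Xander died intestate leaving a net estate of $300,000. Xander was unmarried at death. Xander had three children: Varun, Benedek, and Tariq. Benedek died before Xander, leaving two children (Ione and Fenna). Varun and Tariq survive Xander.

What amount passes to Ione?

The entire $300,000 passes to the descendants.
That amount ($300,000) is divided into 3 shares of $100,000: Varun and Tariq each take $100,000; Benedek's $100,000 share passes to Benedek's issue.
Benedek's share ($100,000) is divided into 2 shares of $50,000: Ione and Fenna each take $50,000.

Ione receives $50,000.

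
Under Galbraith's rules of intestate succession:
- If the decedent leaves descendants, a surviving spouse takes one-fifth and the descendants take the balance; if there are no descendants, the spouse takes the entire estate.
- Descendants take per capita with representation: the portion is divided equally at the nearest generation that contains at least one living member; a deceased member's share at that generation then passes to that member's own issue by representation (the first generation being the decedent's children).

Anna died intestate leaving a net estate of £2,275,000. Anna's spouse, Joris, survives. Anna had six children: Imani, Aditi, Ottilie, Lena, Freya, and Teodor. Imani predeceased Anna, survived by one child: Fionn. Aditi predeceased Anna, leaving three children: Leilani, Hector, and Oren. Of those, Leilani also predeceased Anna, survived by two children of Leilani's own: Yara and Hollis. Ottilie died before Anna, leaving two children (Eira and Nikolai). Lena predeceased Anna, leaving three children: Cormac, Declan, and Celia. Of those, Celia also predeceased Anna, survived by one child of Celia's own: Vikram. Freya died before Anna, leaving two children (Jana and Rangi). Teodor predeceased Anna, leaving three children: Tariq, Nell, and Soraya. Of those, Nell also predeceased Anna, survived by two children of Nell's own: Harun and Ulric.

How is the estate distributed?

Joris takes one-fifth of £2,275,000 = £455,000. The remaining £1,820,000 passes to the descendants.
No child survives, so the initial division is made at the grandchildren's generation.
The descendants' portion (£1,820,000) is divided into 14 shares of £130,000: Fionn, Hector, Oren, Eira, Nikolai, Cormac, Declan, Jana, Rangi, Tariq, and Soraya each take £130,000; Leilani's £130,000 share passes to Leilani's issue; Celia's £130,000 share passes to Celia's issue; Nell's £130,000 share passes to Nell's issue.
Leilani's share (£130,000) is divided into 2 shares of £65,000: Yara and Hollis each take £65,000.
Celia's share (£130,000) passes entirely to Vikram.
Nell's share (£130,000) is divided into 2 shares of £65,000: Harun and Ulric each take £65,000.

Joris: £455,000; Fionn: £130,000; Yara: £65,000; Hollis: £65,000; Hector: £130,000; Oren: £130,000; Eira: £130,000; Nikolai: £130,000; Cormac: £130,000; Declan: £130,000; Vikram: £130,000; Jana: £130,000; Rangi: £130,000; Tariq: £130,000; Harun: £65,000; Ulric: £65,000; Soraya: £130,000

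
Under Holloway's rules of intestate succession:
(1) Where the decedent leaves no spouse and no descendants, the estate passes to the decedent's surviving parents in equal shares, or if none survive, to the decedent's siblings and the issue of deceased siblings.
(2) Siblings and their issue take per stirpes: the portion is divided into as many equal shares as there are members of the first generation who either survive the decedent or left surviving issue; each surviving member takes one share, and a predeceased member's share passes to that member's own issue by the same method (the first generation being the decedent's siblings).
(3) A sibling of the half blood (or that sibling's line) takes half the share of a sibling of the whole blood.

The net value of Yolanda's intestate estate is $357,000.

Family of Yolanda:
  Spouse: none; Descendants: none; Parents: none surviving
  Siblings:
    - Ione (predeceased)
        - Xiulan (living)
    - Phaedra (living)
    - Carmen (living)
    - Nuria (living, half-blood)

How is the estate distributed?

The entire $357,000 passes to the siblings and their issue.
Counting each half-blood sibling's line as half a unit, there are 7/2 units in $357,000, so one unit is $102,000. Whole-blood lines (Ione, Phaedra, and Carmen) take $102,000 each; half-blood lines (Nuria) take $51,000 each.
Ione's share ($102,000) passes entirely to Xiulan.

Xiulan: $102,000; Phaedra: $102,000; Carmen: $102,000; Nuria: $51,000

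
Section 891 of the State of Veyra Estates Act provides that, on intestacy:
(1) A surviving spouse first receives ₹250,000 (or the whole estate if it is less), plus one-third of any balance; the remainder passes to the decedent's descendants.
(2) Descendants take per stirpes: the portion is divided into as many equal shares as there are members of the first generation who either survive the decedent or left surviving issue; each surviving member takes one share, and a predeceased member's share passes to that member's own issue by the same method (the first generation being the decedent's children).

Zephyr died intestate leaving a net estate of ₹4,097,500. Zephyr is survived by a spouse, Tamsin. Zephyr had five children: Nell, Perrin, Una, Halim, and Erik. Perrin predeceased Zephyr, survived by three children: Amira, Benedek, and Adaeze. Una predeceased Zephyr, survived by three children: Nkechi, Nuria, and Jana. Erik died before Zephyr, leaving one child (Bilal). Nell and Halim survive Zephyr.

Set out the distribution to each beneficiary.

Tamsin: ₹1,532,500; Nell: ₹513,000; Amira: ₹171,000; Benedek: ₹171,000; Adaeze: ₹171,000; Nkechi: ₹171,000; Nuria: ₹171,000; Jana: ₹171,000; Halim: ₹513,000; Bilal: ₹513,000

Tamsin first takes ₹250,000, leaving a balance of ₹3,847,500. Tamsin then takes one-third of the balance (₹1,282,500), for a total of ₹1,532,500. The remaining ₹2,565,000 passes to the descendants.
The descendants' portion (₹2,565,000) is divided into 5 shares of ₹513,000: Nell and Halim each take ₹513,000; Perrin's ₹513,000 share passes to Perrin's issue; Una's ₹513,000 share passes to Una's issue; Erik's ₹513,000 share passes to Erik's issue.
Perrin's share (₹513,000) is divided into 3 shares of ₹171,000: Amira, Benedek, and Adaeze each take ₹171,000.
Una's share (₹513,000) is divided into 3 shares of ₹171,000: Nkechi, Nuria, and Jana each take ₹171,000.
Erik's share (₹513,000) passes entirely to Bilal.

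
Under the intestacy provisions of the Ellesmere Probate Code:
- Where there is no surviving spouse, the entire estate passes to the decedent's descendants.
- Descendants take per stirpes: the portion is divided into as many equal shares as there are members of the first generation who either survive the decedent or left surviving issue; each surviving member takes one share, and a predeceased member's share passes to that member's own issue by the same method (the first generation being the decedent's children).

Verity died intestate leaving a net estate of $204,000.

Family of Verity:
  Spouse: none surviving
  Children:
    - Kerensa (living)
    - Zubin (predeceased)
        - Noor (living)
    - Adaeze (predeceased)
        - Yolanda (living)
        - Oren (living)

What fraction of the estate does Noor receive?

The entire $204,000 passes to the descendants.
That amount ($204,000) is divided into 3 shares of $68,000: Kerensa takes $68,000; Zubin's $68,000 share passes to Zubin's issue; Adaeze's $68,000 share passes to Adaeze's issue.
Zubin's share ($68,000) passes entirely to Noor.
Adaeze's share ($68,000) is divided into 2 shares of $34,000: Yolanda and Oren each take $34,000.

Noor receives 1/3 of the estate.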